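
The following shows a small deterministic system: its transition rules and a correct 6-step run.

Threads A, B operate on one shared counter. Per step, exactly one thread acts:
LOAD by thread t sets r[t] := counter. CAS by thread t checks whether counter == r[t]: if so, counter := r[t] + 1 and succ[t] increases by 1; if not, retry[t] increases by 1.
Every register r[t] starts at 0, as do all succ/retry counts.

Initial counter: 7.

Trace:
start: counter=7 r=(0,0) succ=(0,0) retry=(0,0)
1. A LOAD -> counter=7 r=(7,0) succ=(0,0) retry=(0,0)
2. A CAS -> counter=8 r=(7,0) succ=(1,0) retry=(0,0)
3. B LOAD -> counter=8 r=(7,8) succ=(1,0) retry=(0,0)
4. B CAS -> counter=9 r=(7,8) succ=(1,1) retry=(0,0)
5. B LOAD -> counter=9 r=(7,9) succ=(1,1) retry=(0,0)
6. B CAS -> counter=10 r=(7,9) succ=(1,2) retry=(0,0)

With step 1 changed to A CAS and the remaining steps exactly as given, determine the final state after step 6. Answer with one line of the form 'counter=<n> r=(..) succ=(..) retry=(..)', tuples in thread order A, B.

counter=9 r=(0,8) succ=(0,2) retry=(2,0)

(re-executing from step 1 with the substitution; state before step 1: counter=7 r=(0,0) succ=(0,0) retry=(0,0))
1. A CAS -> counter=7 r=(0,0) succ=(0,0) retry=(1,0)
2. A CAS -> counter=7 r=(0,0) succ=(0,0) retry=(2,0)
3. B LOAD -> counter=7 r=(0,7) succ=(0,0) retry=(2,0)
4. B CAS -> counter=8 r=(0,7) succ=(0,1) retry=(2,0)
5. B LOAD -> counter=8 r=(0,8) succ=(0,1) retry=(2,0)
6. B CAS -> counter=9 r=(0,8) succ=(0,2) retry=(2,0)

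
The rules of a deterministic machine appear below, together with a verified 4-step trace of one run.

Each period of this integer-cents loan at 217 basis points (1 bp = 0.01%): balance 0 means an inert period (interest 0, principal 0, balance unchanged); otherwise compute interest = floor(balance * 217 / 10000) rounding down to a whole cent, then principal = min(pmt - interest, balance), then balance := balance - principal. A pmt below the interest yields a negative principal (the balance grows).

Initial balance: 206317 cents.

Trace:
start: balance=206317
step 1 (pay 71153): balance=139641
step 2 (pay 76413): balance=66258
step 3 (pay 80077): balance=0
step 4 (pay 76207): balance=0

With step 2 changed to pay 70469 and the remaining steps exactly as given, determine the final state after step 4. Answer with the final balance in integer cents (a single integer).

0

(re-executing from step 2 with the substitution; state before step 2: balance=139641)
step 2 (pay 70469): balance=72202
step 3 (pay 80077): balance=0
step 4 (pay 76207): balance=0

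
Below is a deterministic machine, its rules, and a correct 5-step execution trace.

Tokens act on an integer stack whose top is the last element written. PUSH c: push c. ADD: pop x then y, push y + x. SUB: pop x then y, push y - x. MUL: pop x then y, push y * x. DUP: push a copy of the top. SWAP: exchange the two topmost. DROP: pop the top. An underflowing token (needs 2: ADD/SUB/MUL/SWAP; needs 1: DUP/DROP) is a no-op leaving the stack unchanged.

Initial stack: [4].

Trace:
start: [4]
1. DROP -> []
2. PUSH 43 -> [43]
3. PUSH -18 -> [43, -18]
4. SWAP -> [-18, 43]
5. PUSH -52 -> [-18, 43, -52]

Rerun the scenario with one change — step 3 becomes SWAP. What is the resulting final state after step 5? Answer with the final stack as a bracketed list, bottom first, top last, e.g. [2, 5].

(re-executing from step 3 with the substitution; state before step 3: [43])
3. SWAP -> [43]
4. SWAP -> [43]
5. PUSH -52 -> [43, -52]

[43, -52]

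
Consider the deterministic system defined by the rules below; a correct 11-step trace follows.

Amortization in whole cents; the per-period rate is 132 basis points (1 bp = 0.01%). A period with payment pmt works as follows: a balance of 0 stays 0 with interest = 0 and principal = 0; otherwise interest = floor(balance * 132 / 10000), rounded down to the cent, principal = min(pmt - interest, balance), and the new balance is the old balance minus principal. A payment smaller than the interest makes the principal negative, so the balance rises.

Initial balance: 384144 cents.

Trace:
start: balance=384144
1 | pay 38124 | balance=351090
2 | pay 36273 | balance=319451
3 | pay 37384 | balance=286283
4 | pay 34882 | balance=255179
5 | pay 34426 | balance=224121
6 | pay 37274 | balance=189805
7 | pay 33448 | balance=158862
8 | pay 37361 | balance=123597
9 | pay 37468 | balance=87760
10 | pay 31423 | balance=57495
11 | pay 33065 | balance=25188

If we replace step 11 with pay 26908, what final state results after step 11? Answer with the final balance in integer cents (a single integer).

(re-executing from step 11 with the substitution; state before step 11: balance=57495)
11 | pay 26908 | balance=31345

31345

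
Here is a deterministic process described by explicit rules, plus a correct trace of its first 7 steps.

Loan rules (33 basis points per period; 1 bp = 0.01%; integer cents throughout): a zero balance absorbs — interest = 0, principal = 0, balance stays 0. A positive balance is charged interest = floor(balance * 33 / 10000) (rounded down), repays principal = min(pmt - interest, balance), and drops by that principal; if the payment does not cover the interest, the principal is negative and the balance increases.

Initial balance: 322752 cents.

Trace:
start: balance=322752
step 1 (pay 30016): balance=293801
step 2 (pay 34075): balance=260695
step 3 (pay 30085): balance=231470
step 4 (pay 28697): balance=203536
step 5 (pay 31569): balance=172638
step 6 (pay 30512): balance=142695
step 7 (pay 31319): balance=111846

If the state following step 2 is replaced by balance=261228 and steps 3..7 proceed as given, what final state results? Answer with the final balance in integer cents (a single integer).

112389

state after step 2 := balance=261228
step 3 (pay 30085): balance=232005
step 4 (pay 28697): balance=204073
step 5 (pay 31569): balance=173177
step 6 (pay 30512): balance=143236
step 7 (pay 31319): balance=112389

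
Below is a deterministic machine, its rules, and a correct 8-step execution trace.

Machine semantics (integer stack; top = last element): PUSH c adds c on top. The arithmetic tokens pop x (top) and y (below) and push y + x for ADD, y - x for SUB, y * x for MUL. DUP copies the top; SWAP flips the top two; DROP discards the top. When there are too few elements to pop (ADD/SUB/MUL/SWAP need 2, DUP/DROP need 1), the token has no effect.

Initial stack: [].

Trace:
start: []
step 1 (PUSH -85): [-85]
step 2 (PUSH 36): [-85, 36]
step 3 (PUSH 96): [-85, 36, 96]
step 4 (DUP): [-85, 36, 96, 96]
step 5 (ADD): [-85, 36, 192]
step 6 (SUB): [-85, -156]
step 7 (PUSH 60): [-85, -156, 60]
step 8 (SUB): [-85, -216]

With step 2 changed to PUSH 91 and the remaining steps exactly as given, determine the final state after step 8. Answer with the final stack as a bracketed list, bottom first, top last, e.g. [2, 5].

[-85, -161]

(re-executing from step 2 with the substitution; state before step 2: [-85])
step 2 (PUSH 91): [-85, 91]
step 3 (PUSH 96): [-85, 91, 96]
step 4 (DUP): [-85, 91, 96, 96]
step 5 (ADD): [-85, 91, 192]
step 6 (SUB): [-85, -101]
step 7 (PUSH 60): [-85, -101, 60]
step 8 (SUB): [-85, -161]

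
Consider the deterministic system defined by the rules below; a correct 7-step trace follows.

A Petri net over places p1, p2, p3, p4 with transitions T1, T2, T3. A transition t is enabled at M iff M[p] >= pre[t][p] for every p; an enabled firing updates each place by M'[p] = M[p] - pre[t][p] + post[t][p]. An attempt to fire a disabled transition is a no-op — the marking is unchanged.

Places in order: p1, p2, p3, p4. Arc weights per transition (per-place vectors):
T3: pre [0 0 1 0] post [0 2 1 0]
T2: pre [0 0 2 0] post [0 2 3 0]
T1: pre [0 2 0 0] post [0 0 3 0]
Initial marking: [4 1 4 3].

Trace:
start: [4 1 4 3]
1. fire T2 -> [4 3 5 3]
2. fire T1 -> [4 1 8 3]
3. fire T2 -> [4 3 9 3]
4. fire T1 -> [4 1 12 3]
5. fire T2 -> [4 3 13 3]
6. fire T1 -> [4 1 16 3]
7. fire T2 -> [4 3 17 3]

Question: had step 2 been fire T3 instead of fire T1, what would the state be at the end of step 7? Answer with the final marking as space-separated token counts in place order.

4 7 14 3

(re-executing from step 2 with the substitution; state before step 2: [4 3 5 3])
2. fire T3 -> [4 5 5 3]
3. fire T2 -> [4 7 6 3]
4. fire T1 -> [4 5 9 3]
5. fire T2 -> [4 7 10 3]
6. fire T1 -> [4 5 13 3]
7. fire T2 -> [4 7 14 3]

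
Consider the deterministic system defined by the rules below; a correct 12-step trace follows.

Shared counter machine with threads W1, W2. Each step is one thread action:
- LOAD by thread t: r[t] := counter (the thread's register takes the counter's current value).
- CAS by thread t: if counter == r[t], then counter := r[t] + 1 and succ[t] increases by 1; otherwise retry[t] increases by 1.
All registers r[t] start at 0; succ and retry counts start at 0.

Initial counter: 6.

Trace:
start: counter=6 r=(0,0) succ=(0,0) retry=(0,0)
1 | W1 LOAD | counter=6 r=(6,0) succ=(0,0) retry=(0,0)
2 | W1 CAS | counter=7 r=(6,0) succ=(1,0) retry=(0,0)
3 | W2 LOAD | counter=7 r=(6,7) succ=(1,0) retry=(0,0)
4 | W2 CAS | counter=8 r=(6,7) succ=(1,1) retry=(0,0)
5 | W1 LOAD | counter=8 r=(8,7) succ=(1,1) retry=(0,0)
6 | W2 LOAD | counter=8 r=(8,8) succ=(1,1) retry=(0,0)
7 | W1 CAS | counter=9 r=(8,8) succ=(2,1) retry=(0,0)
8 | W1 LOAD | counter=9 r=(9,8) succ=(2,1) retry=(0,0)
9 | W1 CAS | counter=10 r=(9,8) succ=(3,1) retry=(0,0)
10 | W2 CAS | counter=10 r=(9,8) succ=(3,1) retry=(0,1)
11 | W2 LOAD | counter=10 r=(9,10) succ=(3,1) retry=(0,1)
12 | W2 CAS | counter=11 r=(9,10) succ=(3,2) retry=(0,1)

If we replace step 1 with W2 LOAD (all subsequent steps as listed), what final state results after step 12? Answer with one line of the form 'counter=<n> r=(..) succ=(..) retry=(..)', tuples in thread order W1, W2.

(re-executing from step 1 with the substitution; state before step 1: counter=6 r=(0,0) succ=(0,0) retry=(0,0))
1 | W2 LOAD | counter=6 r=(0,6) succ=(0,0) retry=(0,0)
2 | W1 CAS | counter=6 r=(0,6) succ=(0,0) retry=(1,0)
3 | W2 LOAD | counter=6 r=(0,6) succ=(0,0) retry=(1,0)
4 | W2 CAS | counter=7 r=(0,6) succ=(0,1) retry=(1,0)
5 | W1 LOAD | counter=7 r=(7,6) succ=(0,1) retry=(1,0)
6 | W2 LOAD | counter=7 r=(7,7) succ=(0,1) retry=(1,0)
7 | W1 CAS | counter=8 r=(7,7) succ=(1,1) retry=(1,0)
8 | W1 LOAD | counter=8 r=(8,7) succ=(1,1) retry=(1,0)
9 | W1 CAS | counter=9 r=(8,7) succ=(2,1) retry=(1,0)
10 | W2 CAS | counter=9 r=(8,7) succ=(2,1) retry=(1,1)
11 | W2 LOAD | counter=9 r=(8,9) succ=(2,1) retry=(1,1)
12 | W2 CAS | counter=10 r=(8,9) succ=(2,2) retry=(1,1)

counter=10 r=(8,9) succ=(2,2) retry=(1,1)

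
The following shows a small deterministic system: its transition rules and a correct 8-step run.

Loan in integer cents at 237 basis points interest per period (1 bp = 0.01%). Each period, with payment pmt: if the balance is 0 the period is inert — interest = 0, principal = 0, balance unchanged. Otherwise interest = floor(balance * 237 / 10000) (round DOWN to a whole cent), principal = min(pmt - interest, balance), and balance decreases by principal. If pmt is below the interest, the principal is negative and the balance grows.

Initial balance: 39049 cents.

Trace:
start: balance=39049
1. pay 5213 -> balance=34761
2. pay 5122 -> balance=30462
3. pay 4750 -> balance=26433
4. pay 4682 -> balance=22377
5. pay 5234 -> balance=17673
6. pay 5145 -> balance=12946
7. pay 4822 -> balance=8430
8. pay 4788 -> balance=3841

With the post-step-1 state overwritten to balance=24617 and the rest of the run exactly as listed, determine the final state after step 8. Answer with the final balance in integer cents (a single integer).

0

state after step 1 := balance=24617
2. pay 5122 -> balance=20078
3. pay 4750 -> balance=15803
4. pay 4682 -> balance=11495
5. pay 5234 -> balance=6533
6. pay 5145 -> balance=1542
7. pay 4822 -> balance=0
8. pay 4788 -> balance=0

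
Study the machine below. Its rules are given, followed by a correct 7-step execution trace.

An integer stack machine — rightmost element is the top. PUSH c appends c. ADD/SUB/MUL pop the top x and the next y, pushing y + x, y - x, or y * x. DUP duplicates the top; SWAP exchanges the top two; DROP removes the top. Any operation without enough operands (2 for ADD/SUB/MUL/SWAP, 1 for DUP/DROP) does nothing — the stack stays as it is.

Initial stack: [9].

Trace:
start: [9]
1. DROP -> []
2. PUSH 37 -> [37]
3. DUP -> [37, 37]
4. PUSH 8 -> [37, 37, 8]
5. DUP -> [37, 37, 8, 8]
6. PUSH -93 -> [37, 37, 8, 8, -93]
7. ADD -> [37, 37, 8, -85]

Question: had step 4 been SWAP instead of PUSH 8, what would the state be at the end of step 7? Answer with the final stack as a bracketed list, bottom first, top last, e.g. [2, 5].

[37, 37, -56]

(re-executing from step 4 with the substitution; state before step 4: [37, 37])
4. SWAP -> [37, 37]
5. DUP -> [37, 37, 37]
6. PUSH -93 -> [37, 37, 37, -93]
7. ADD -> [37, 37, -56]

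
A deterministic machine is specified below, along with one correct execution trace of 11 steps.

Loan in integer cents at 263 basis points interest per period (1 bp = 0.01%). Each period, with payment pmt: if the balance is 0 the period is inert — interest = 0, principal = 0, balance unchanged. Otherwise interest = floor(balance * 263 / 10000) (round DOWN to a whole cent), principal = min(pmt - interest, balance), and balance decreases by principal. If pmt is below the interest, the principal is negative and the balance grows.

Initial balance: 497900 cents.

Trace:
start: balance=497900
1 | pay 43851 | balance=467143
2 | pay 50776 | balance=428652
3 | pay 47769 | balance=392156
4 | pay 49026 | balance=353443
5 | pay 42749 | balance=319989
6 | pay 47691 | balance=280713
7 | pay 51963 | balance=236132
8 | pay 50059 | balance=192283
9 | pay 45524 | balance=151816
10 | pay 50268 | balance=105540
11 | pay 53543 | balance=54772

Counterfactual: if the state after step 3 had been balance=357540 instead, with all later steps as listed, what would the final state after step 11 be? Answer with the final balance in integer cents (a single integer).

state after step 3 := balance=357540
4 | pay 49026 | balance=317917
5 | pay 42749 | balance=283529
6 | pay 47691 | balance=243294
7 | pay 51963 | balance=197729
8 | pay 50059 | balance=152870
9 | pay 45524 | balance=111366
10 | pay 50268 | balance=64026
11 | pay 53543 | balance=12166

12166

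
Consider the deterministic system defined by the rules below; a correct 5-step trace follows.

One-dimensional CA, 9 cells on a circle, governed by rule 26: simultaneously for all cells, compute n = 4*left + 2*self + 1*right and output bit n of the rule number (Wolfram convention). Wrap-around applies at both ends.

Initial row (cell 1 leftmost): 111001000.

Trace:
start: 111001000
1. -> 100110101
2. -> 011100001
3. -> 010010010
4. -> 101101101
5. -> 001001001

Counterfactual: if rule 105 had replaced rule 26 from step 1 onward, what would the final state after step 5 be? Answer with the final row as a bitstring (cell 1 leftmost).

(re-executing steps 1..5 under rule 105; state before step 1: 111001000)
1. -> 101000010
2. -> 010011001
3. -> 100011000
4. -> 001011010
5. -> 100111100

100111100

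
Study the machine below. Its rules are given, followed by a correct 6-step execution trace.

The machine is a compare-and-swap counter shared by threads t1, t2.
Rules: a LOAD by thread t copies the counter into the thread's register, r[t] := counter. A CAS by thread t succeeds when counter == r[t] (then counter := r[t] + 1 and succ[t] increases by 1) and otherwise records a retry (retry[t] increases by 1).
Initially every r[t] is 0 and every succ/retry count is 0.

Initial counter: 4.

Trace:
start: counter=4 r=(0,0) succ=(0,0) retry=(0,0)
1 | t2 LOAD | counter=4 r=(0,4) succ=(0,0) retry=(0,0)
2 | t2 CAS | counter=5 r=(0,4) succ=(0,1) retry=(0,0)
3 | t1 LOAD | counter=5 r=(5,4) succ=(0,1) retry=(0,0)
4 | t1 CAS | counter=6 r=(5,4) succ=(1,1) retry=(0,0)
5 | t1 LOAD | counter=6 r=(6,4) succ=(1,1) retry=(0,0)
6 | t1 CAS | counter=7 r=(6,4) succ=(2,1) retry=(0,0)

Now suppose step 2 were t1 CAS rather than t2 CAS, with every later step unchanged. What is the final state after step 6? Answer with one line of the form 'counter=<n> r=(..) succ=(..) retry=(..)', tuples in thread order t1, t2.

counter=6 r=(5,4) succ=(2,0) retry=(1,0)

(re-executing from step 2 with the substitution; state before step 2: counter=4 r=(0,4) succ=(0,0) retry=(0,0))
2 | t1 CAS | counter=4 r=(0,4) succ=(0,0) retry=(1,0)
3 | t1 LOAD | counter=4 r=(4,4) succ=(0,0) retry=(1,0)
4 | t1 CAS | counter=5 r=(4,4) succ=(1,0) retry=(1,0)
5 | t1 LOAD | counter=5 r=(5,4) succ=(1,0) retry=(1,0)
6 | t1 CAS | counter=6 r=(5,4) succ=(2,0) retry=(1,0)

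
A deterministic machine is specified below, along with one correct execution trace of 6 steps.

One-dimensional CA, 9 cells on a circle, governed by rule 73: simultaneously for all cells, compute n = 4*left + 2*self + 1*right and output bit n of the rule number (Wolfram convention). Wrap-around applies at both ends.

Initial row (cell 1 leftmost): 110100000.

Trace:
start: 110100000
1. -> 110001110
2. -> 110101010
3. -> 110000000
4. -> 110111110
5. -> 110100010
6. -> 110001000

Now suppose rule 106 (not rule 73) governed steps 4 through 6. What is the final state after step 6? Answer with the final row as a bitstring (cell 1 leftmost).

(re-executing steps 4..6 under rule 106; state before step 4: 110000000)
4. -> 110000001
5. -> 010000011
6. -> 100000111

100000111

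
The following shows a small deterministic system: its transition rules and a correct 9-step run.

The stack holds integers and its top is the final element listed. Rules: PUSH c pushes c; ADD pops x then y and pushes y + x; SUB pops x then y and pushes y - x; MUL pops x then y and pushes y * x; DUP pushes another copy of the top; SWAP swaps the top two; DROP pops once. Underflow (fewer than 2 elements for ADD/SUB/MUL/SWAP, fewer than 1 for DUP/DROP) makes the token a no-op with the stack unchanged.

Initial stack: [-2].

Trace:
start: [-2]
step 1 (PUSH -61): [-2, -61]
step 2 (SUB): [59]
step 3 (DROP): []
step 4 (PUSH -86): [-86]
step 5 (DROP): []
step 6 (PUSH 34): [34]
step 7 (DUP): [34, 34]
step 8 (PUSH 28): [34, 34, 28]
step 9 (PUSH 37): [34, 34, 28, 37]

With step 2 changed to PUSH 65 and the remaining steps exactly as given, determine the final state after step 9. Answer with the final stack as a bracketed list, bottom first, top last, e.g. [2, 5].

[-2, -61, 34, 34, 28, 37]

(re-executing from step 2 with the substitution; state before step 2: [-2, -61])
step 2 (PUSH 65): [-2, -61, 65]
step 3 (DROP): [-2, -61]
step 4 (PUSH -86): [-2, -61, -86]
step 5 (DROP): [-2, -61]
step 6 (PUSH 34): [-2, -61, 34]
step 7 (DUP): [-2, -61, 34, 34]
step 8 (PUSH 28): [-2, -61, 34, 34, 28]
step 9 (PUSH 37): [-2, -61, 34, 34, 28, 37]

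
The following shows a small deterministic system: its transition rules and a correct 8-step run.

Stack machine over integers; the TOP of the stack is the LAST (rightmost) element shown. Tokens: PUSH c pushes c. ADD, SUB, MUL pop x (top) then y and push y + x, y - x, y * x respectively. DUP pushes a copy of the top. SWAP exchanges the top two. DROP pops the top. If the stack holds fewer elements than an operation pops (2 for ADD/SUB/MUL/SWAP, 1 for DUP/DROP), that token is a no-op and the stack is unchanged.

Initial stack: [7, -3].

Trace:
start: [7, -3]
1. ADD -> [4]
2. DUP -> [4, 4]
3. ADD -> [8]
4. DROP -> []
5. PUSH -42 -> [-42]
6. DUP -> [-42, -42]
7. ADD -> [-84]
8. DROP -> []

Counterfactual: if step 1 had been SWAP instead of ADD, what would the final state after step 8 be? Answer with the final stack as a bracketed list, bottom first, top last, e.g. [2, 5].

(re-executing from step 1 with the substitution; state before step 1: [7, -3])
1. SWAP -> [-3, 7]
2. DUP -> [-3, 7, 7]
3. ADD -> [-3, 14]
4. DROP -> [-3]
5. PUSH -42 -> [-3, -42]
6. DUP -> [-3, -42, -42]
7. ADD -> [-3, -84]
8. DROP -> [-3]

[-3]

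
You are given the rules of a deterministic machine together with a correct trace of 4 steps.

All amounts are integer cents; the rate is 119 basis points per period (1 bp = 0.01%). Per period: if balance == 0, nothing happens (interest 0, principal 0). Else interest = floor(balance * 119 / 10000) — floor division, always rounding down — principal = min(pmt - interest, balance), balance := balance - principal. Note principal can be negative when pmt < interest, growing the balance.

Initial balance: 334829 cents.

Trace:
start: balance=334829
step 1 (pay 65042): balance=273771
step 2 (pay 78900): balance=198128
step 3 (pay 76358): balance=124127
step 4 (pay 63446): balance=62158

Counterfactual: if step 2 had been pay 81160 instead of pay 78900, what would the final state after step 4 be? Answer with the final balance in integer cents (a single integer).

59843

(re-executing from step 2 with the substitution; state before step 2: balance=273771)
step 2 (pay 81160): balance=195868
step 3 (pay 76358): balance=121840
step 4 (pay 63446): balance=59843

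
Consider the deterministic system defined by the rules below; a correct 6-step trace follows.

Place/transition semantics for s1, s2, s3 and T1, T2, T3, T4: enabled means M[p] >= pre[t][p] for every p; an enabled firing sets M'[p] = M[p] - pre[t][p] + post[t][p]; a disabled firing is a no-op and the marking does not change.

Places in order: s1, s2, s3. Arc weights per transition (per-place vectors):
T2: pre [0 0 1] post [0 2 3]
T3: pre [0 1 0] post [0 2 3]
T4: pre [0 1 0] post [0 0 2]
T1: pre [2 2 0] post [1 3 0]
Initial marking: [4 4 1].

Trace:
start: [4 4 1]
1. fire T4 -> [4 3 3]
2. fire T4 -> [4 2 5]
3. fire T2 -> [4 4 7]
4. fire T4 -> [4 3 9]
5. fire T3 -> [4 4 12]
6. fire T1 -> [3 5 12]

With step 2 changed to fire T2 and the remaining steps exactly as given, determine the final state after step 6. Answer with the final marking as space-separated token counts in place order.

(re-executing from step 2 with the substitution; state before step 2: [4 3 3])
2. fire T2 -> [4 5 5]
3. fire T2 -> [4 7 7]
4. fire T4 -> [4 6 9]
5. fire T3 -> [4 7 12]
6. fire T1 -> [3 8 12]

3 8 12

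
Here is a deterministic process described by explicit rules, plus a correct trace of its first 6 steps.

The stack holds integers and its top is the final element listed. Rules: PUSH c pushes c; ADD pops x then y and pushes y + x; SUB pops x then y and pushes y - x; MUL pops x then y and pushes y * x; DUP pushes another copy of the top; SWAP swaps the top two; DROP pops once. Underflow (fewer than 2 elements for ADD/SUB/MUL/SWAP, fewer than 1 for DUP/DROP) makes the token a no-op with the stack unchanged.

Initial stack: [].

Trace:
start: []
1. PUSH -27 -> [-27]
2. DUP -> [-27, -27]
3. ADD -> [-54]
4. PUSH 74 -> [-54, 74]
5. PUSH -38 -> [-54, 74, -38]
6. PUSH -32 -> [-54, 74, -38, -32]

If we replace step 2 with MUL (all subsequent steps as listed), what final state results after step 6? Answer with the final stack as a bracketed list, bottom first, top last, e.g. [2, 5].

[-27, 74, -38, -32]

(re-executing from step 2 with the substitution; state before step 2: [-27])
2. MUL -> [-27]
3. ADD -> [-27]
4. PUSH 74 -> [-27, 74]
5. PUSH -38 -> [-27, 74, -38]
6. PUSH -32 -> [-27, 74, -38, -32]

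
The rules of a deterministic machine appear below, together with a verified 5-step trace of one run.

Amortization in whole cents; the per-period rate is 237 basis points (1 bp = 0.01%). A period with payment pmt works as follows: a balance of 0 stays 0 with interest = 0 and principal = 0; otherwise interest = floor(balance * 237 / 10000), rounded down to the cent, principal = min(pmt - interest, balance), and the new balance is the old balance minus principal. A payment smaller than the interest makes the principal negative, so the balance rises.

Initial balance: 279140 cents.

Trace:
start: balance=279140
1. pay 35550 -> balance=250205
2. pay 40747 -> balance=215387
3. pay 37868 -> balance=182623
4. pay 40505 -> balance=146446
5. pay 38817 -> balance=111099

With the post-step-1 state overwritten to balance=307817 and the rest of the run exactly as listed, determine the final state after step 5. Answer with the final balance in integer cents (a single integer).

174371

state after step 1 := balance=307817
2. pay 40747 -> balance=274365
3. pay 37868 -> balance=242999
4. pay 40505 -> balance=208253
5. pay 38817 -> balance=174371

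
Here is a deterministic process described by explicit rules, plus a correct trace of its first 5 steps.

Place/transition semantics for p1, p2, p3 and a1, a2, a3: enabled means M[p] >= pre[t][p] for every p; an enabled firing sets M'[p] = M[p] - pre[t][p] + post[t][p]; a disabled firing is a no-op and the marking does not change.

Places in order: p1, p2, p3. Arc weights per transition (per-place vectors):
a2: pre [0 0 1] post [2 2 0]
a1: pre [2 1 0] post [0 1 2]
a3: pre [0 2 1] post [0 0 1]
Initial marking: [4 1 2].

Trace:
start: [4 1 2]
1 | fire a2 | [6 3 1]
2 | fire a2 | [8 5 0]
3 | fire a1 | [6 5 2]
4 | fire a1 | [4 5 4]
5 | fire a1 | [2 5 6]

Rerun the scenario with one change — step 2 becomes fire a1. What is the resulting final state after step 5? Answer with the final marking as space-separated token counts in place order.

(re-executing from step 2 with the substitution; state before step 2: [6 3 1])
2 | fire a1 | [4 3 3]
3 | fire a1 | [2 3 5]
4 | fire a1 | [0 3 7]
5 | fire a1 | [0 3 7]

0 3 7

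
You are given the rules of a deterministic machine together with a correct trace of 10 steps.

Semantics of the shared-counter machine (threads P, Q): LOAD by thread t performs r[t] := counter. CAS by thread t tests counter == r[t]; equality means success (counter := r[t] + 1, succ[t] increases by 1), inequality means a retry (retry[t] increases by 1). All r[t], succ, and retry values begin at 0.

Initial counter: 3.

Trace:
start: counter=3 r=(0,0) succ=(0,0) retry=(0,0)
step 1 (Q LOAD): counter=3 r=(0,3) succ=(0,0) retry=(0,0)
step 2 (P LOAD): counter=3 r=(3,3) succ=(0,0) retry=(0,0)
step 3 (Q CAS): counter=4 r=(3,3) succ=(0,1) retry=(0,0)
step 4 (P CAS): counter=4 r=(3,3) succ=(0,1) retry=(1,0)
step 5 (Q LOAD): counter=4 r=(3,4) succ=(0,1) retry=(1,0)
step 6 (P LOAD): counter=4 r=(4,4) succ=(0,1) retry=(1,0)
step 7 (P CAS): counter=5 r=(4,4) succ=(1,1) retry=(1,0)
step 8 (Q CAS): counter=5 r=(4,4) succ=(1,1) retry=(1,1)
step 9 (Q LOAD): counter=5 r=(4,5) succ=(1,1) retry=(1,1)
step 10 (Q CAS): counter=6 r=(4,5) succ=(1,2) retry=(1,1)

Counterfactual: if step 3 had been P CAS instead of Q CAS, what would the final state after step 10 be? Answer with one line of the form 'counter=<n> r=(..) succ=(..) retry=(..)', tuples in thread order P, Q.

(re-executing from step 3 with the substitution; state before step 3: counter=3 r=(3,3) succ=(0,0) retry=(0,0))
step 3 (P CAS): counter=4 r=(3,3) succ=(1,0) retry=(0,0)
step 4 (P CAS): counter=4 r=(3,3) succ=(1,0) retry=(1,0)
step 5 (Q LOAD): counter=4 r=(3,4) succ=(1,0) retry=(1,0)
step 6 (P LOAD): counter=4 r=(4,4) succ=(1,0) retry=(1,0)
step 7 (P CAS): counter=5 r=(4,4) succ=(2,0) retry=(1,0)
step 8 (Q CAS): counter=5 r=(4,4) succ=(2,0) retry=(1,1)
step 9 (Q LOAD): counter=5 r=(4,5) succ=(2,0) retry=(1,1)
step 10 (Q CAS): counter=6 r=(4,5) succ=(2,1) retry=(1,1)

counter=6 r=(4,5) succ=(2,1) retry=(1,1)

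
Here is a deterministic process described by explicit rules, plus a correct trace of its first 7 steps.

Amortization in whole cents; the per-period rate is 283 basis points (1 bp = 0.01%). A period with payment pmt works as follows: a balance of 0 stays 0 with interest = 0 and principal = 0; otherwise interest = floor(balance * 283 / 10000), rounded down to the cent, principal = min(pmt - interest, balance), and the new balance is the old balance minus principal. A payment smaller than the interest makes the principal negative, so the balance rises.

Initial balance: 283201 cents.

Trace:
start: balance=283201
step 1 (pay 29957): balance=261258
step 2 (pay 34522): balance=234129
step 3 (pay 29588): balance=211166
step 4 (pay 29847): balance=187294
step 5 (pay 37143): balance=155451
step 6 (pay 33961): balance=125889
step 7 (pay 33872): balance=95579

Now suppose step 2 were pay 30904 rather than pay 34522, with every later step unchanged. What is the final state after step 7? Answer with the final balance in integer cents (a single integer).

(re-executing from step 2 with the substitution; state before step 2: balance=261258)
step 2 (pay 30904): balance=237747
step 3 (pay 29588): balance=214887
step 4 (pay 29847): balance=191121
step 5 (pay 37143): balance=159386
step 6 (pay 33961): balance=129935
step 7 (pay 33872): balance=99740

99740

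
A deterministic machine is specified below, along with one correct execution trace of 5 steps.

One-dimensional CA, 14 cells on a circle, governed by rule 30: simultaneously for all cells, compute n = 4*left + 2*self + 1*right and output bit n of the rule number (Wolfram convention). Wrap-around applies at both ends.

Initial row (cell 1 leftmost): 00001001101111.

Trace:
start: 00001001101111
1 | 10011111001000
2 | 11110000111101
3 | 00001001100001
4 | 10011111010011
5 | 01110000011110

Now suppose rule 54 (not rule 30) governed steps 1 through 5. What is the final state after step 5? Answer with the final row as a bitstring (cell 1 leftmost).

11000000111111

(re-executing steps 1..5 under rule 54; state before step 1: 00001001101111)
1 | 10011110010000
2 | 11100001111001
3 | 00010010000110
4 | 00111111001001
5 | 11000000111111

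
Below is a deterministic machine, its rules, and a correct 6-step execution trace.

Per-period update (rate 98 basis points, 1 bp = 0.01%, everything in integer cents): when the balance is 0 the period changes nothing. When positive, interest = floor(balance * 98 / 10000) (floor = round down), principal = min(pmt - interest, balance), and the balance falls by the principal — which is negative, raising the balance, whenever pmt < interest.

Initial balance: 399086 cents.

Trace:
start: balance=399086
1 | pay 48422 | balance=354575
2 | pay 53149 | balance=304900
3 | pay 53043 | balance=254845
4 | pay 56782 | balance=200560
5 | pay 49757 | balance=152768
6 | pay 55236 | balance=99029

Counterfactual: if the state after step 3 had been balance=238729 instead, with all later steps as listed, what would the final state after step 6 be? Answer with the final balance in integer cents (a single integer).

state after step 3 := balance=238729
4 | pay 56782 | balance=184286
5 | pay 49757 | balance=136335
6 | pay 55236 | balance=82435

82435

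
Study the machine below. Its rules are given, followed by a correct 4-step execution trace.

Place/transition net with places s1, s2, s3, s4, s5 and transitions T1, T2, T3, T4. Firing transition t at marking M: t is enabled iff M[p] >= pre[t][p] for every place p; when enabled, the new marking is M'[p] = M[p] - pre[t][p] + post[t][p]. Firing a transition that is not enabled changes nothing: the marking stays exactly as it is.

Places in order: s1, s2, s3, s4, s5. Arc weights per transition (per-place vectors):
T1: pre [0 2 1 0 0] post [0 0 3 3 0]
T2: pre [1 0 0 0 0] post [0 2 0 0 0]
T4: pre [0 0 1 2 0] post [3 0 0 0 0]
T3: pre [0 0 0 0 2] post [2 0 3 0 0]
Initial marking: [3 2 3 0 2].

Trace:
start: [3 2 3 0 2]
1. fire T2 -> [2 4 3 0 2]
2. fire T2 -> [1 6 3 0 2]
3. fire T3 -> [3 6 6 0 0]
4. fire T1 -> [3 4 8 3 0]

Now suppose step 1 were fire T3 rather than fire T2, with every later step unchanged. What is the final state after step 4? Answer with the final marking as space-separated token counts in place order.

4 2 8 3 0

(re-executing from step 1 with the substitution; state before step 1: [3 2 3 0 2])
1. fire T3 -> [5 2 6 0 0]
2. fire T2 -> [4 4 6 0 0]
3. fire T3 -> [4 4 6 0 0]
4. fire T1 -> [4 2 8 3 0]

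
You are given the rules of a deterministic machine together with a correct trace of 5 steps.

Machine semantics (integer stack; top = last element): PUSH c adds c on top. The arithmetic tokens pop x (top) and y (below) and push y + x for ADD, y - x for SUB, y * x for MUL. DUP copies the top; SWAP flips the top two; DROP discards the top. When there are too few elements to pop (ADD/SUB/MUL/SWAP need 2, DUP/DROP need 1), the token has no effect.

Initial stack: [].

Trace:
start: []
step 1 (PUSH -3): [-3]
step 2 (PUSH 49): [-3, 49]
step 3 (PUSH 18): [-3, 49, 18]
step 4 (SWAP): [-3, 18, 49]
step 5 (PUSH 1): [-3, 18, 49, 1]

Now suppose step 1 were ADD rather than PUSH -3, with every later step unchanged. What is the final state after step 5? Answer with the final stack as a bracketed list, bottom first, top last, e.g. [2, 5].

[18, 49, 1]

(re-executing from step 1 with the substitution; state before step 1: [])
step 1 (ADD): []
step 2 (PUSH 49): [49]
step 3 (PUSH 18): [49, 18]
step 4 (SWAP): [18, 49]
step 5 (PUSH 1): [18, 49, 1]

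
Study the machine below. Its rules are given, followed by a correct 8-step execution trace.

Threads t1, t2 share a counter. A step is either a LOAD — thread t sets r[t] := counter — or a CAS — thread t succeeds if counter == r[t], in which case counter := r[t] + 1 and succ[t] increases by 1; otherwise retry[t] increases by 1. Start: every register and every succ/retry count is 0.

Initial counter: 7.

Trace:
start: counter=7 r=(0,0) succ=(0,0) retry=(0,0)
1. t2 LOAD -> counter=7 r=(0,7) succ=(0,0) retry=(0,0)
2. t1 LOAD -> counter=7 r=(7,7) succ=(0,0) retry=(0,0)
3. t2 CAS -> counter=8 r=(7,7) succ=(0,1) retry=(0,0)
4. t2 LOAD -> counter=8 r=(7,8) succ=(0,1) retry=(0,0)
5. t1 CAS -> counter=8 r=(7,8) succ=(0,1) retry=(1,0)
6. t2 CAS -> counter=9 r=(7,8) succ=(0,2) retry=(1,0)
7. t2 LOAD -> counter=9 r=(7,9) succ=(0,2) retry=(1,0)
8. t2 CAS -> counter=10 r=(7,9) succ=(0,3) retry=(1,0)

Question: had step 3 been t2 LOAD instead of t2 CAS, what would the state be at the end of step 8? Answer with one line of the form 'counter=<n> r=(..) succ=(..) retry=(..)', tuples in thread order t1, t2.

(re-executing from step 3 with the substitution; state before step 3: counter=7 r=(7,7) succ=(0,0) retry=(0,0))
3. t2 LOAD -> counter=7 r=(7,7) succ=(0,0) retry=(0,0)
4. t2 LOAD -> counter=7 r=(7,7) succ=(0,0) retry=(0,0)
5. t1 CAS -> counter=8 r=(7,7) succ=(1,0) retry=(0,0)
6. t2 CAS -> counter=8 r=(7,7) succ=(1,0) retry=(0,1)
7. t2 LOAD -> counter=8 r=(7,8) succ=(1,0) retry=(0,1)
8. t2 CAS -> counter=9 r=(7,8) succ=(1,1) retry=(0,1)

counter=9 r=(7,8) succ=(1,1) retry=(0,1)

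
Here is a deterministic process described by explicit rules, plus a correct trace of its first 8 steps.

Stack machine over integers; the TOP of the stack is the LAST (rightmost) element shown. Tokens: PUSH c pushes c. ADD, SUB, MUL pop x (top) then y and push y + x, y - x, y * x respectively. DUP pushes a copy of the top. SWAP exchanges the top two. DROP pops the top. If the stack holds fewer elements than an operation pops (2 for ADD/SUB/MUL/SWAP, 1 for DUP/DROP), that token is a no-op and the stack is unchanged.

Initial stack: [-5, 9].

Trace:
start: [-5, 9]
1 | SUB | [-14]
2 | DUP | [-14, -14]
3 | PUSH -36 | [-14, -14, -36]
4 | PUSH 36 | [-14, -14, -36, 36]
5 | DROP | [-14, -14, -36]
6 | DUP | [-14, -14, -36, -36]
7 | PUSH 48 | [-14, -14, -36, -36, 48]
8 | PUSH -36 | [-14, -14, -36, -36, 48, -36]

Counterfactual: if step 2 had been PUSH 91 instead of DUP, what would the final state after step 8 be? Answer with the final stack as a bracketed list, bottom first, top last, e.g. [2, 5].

[-14, 91, -36, -36, 48, -36]

(re-executing from step 2 with the substitution; state before step 2: [-14])
2 | PUSH 91 | [-14, 91]
3 | PUSH -36 | [-14, 91, -36]
4 | PUSH 36 | [-14, 91, -36, 36]
5 | DROP | [-14, 91, -36]
6 | DUP | [-14, 91, -36, -36]
7 | PUSH 48 | [-14, 91, -36, -36, 48]
8 | PUSH -36 | [-14, 91, -36, -36, 48, -36]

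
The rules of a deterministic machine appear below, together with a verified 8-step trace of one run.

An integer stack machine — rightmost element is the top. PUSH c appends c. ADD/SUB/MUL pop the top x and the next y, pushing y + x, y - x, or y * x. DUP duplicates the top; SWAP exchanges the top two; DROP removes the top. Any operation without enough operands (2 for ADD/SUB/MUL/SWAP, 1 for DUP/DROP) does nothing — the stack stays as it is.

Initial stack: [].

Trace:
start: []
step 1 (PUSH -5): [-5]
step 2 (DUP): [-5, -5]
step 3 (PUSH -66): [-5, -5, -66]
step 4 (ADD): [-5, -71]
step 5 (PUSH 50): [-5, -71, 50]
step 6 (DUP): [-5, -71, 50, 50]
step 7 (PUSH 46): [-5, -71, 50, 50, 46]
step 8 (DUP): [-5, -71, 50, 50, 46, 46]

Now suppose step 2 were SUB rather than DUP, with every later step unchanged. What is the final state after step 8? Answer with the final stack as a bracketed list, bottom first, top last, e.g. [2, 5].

(re-executing from step 2 with the substitution; state before step 2: [-5])
step 2 (SUB): [-5]
step 3 (PUSH -66): [-5, -66]
step 4 (ADD): [-71]
step 5 (PUSH 50): [-71, 50]
step 6 (DUP): [-71, 50, 50]
step 7 (PUSH 46): [-71, 50, 50, 46]
step 8 (DUP): [-71, 50, 50, 46, 46]

[-71, 50, 50, 46, 46]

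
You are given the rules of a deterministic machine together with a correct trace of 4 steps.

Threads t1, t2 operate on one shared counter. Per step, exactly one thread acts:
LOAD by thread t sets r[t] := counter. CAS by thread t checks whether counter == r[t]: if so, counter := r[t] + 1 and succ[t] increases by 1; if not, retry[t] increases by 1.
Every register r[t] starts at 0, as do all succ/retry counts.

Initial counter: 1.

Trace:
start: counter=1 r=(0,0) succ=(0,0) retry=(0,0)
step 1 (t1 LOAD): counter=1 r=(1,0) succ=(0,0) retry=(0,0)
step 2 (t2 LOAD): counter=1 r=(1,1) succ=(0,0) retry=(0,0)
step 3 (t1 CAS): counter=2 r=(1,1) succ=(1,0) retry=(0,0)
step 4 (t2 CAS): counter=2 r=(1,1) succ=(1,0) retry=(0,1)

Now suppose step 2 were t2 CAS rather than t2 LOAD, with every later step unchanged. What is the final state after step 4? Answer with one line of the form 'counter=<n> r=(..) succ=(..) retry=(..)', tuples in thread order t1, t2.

counter=2 r=(1,0) succ=(1,0) retry=(0,2)

(re-executing from step 2 with the substitution; state before step 2: counter=1 r=(1,0) succ=(0,0) retry=(0,0))
step 2 (t2 CAS): counter=1 r=(1,0) succ=(0,0) retry=(0,1)
step 3 (t1 CAS): counter=2 r=(1,0) succ=(1,0) retry=(0,1)
step 4 (t2 CAS): counter=2 r=(1,0) succ=(1,0) retry=(0,2)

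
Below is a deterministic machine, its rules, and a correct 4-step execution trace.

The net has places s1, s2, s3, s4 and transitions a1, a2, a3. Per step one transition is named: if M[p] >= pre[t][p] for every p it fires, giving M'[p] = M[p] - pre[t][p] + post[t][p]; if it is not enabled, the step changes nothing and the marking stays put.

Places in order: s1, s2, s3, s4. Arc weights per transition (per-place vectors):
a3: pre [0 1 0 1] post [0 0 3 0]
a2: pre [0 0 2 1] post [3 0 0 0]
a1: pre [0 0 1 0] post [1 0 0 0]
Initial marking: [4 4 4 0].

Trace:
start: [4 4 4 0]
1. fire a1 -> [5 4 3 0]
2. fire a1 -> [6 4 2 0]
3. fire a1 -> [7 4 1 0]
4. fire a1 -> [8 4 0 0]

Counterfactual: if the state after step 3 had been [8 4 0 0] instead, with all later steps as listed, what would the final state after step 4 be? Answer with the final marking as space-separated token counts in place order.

8 4 0 0

state after step 3 := [8 4 0 0]
4. fire a1 -> [8 4 0 0]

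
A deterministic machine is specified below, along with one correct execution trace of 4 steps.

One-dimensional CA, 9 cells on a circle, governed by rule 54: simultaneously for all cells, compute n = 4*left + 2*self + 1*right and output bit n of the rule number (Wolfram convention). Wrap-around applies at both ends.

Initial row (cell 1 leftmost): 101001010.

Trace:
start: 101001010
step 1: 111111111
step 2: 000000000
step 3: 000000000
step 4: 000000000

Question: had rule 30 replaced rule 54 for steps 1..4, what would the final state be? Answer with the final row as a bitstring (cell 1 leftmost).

101011100

(re-executing steps 1..4 under rule 30; state before step 1: 101001010)
step 1: 101111010
step 2: 101000010
step 3: 101100110
step 4: 101011100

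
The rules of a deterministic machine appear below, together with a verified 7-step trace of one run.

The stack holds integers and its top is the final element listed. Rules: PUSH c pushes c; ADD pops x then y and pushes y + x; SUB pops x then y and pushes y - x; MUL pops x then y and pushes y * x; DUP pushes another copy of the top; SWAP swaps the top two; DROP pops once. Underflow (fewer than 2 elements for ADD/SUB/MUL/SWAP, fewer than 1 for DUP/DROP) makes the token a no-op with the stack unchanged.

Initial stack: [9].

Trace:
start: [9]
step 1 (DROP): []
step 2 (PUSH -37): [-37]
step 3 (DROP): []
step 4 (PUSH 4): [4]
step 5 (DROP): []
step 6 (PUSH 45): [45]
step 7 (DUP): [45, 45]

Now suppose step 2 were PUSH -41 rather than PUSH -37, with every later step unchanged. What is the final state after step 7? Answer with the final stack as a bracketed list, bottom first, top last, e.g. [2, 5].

[45, 45]

(re-executing from step 2 with the substitution; state before step 2: [])
step 2 (PUSH -41): [-41]
step 3 (DROP): []
step 4 (PUSH 4): [4]
step 5 (DROP): []
step 6 (PUSH 45): [45]
step 7 (DUP): [45, 45]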